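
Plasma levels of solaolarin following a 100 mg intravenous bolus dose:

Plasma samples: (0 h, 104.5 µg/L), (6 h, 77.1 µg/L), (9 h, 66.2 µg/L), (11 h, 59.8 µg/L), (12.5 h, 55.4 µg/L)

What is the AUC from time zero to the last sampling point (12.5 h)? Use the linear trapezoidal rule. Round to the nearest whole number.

AUC = 972 µg/L·h

Trapezoidal AUC_0→12.5:
  [0→6]: (104.5+77.1)/2 × 6 = 544.8
  [6→9]: (77.1+66.2)/2 × 3 = 214.95
  [9→11]: (66.2+59.8)/2 × 2 = 126.0
  [11→12.5]: (59.8+55.4)/2 × 1.5 = 86.4
  Sum = 972.15 µg/L·h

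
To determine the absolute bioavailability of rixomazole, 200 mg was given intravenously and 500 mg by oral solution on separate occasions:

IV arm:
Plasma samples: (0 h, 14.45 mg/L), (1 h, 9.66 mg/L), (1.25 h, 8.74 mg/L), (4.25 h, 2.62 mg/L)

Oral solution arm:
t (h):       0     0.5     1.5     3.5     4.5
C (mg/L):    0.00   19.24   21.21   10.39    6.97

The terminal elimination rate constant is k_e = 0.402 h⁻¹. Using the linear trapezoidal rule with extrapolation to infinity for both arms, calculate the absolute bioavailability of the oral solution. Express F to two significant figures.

Trapezoidal AUC_0→4.25 (IV):
  [0→1]: (14.45+9.66)/2 × 1 = 12.055
  [1→1.25]: (9.66+8.74)/2 × 0.25 = 2.3
  [1.25→4.25]: (8.74+2.62)/2 × 3 = 17.04
  Sum = 31.395 mg/L·h
IV tail: 2.62/0.402 = 6.517; AUC_iv,0→∞ = 31.395 + 6.517 = 37.912 mg/L·h
Trapezoidal AUC_0→4.5 (oral solution):
  [0→0.5]: (0.00+19.24)/2 × 0.5 = 4.81
  [0.5→1.5]: (19.24+21.21)/2 × 1 = 20.225
  [1.5→3.5]: (21.21+10.39)/2 × 2 = 31.6
  [3.5→4.5]: (10.39+6.97)/2 × 1 = 8.68
  Sum = 65.315 mg/L·h
oral solution tail: 6.97/0.402 = 17.338; AUC_ev,0→∞ = 65.315 + 17.338 = 82.653 mg/L·h
F = (AUC_ev/D_ev)/(AUC_iv/D_iv) = (82.653/500)/(37.912/200) = 0.165306/0.18956 = 0.8721

F = 0.87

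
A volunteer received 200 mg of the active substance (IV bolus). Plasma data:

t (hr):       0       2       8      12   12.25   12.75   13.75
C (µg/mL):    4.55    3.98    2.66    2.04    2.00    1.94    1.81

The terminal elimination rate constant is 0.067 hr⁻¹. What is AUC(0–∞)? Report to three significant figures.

Trapezoidal AUC_0→13.75:
  [0→2]: (4.55+3.98)/2 × 2 = 8.53
  [2→8]: (3.98+2.66)/2 × 6 = 19.92
  [8→12]: (2.66+2.04)/2 × 4 = 9.4
  [12→12.25]: (2.04+2.00)/2 × 0.25 = 0.505
  [12.25→12.75]: (2.00+1.94)/2 × 0.5 = 0.985
  [12.75→13.75]: (1.94+1.81)/2 × 1 = 1.875
  Sum = 41.215 µg/mL·hr
Extrapolated tail: C_last / k_e = 1.81 / 0.067 = 27.015
AUC_0→∞ = 41.215 + 27.015 = 68.23 µg/mL·hr

AUC = 68.2 µg/mL·hr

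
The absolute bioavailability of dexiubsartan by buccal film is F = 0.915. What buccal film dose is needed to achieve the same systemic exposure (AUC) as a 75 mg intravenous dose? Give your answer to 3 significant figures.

D_buccal = 82.0 mg

For equal systemic exposure: F × D_ev = D_iv
D_ev = D_iv / F = 75 / 0.915 = 81.9672 mg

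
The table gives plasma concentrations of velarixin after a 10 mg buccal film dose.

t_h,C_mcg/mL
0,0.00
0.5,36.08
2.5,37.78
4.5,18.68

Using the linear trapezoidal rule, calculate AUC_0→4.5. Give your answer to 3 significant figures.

AUC = 139 mcg/mL·h

Trapezoidal AUC_0→4.5:
  [0→0.5]: (0.00+36.08)/2 × 0.5 = 9.02
  [0.5→2.5]: (36.08+37.78)/2 × 2 = 73.86
  [2.5→4.5]: (37.78+18.68)/2 × 2 = 56.46
  Sum = 139.34 mcg/mL·h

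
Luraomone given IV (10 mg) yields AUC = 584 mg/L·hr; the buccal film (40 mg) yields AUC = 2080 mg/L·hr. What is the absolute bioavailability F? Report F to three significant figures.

F = (AUC_ev / D_ev) / (AUC_iv / D_iv)
  = (2080/40) / (584/10)
  = 52 / 58.4 = 0.8904

F = 0.890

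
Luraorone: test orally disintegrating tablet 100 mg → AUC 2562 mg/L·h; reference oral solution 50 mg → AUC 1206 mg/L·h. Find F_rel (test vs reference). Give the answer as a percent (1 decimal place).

F_rel = (AUC_test/D_test) / (AUC_ref/D_ref)
      = (2562/100) / (1206/50)
      = 25.62 / 24.12 = 1.0622 = 106.22%

F_rel = 106.2%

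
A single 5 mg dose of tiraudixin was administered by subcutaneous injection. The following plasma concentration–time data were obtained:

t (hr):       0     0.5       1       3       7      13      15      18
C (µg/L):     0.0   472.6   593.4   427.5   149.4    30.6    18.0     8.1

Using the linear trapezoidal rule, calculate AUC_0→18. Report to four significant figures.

Trapezoidal AUC_0→18:
  [0→0.5]: (0.0+472.6)/2 × 0.5 = 118.15
  [0.5→1]: (472.6+593.4)/2 × 0.5 = 266.5
  [1→3]: (593.4+427.5)/2 × 2 = 1020.9
  [3→7]: (427.5+149.4)/2 × 4 = 1153.8
  [7→13]: (149.4+30.6)/2 × 6 = 540.0
  [13→15]: (30.6+18.0)/2 × 2 = 48.6
  [15→18]: (18.0+8.1)/2 × 3 = 39.15
  Sum = 3187.1 µg/L·hr

AUC = 3187 µg/L·hr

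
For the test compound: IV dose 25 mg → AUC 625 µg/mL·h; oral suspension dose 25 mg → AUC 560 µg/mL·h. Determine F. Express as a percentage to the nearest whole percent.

F = (AUC_ev / D_ev) / (AUC_iv / D_iv)
  = (560/25) / (625/25)
  = 22.4 / 25 = 0.8960
  = 89.60%

F = 90%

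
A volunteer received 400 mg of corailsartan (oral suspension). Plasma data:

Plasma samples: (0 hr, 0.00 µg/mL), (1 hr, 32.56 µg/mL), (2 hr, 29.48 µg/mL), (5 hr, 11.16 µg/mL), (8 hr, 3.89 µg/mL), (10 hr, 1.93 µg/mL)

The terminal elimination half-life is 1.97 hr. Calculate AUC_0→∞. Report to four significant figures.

Trapezoidal AUC_0→10:
  [0→1]: (0.00+32.56)/2 × 1 = 16.28
  [1→2]: (32.56+29.48)/2 × 1 = 31.02
  [2→5]: (29.48+11.16)/2 × 3 = 60.96
  [5→8]: (11.16+3.89)/2 × 3 = 22.575
  [8→10]: (3.89+1.93)/2 × 2 = 5.82
  Sum = 136.655 µg/mL·hr
k_e = ln2 / t½ = 0.693147 / 1.97 = 0.3519 hr^-1
Extrapolated tail: C_last / k_e = 1.93 / 0.3519 = 5.485
AUC_0→∞ = 136.655 + 5.485 = 142.14 µg/mL·hr

AUC = 142.1 µg/mL·hr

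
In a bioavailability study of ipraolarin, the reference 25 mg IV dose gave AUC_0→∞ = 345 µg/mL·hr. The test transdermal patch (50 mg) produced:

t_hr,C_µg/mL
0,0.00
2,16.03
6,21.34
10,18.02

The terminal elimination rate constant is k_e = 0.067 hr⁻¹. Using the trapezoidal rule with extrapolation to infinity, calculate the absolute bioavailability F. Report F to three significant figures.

F = 0.635

Trapezoidal AUC_0→10 (transdermal patch):
  [0→2]: (0.00+16.03)/2 × 2 = 16.03
  [2→6]: (16.03+21.34)/2 × 4 = 74.74
  [6→10]: (21.34+18.02)/2 × 4 = 78.72
  Sum = 169.49 µg/mL·hr
Tail: C_last/k_e = 18.02/0.067 = 268.955
AUC_0→∞ (transdermal patch) = 169.49 + 268.955 = 438.445 µg/mL·hr
F = (AUC_ev/D_ev)/(AUC_iv/D_iv) = (438.445/50)/(345/25) = 8.7689/13.8 = 0.6354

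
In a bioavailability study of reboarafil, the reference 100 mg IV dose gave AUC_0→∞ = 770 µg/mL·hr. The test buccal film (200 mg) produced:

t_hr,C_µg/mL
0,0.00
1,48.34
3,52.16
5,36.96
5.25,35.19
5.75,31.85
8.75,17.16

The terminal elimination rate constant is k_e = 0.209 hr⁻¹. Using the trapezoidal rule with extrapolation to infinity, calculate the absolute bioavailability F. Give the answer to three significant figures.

Trapezoidal AUC_0→8.75 (buccal film):
  [0→1]: (0.00+48.34)/2 × 1 = 24.17
  [1→3]: (48.34+52.16)/2 × 2 = 100.5
  [3→5]: (52.16+36.96)/2 × 2 = 89.12
  [5→5.25]: (36.96+35.19)/2 × 0.25 = 9.01875
  [5.25→5.75]: (35.19+31.85)/2 × 0.5 = 16.76
  [5.75→8.75]: (31.85+17.16)/2 × 3 = 73.515
  Sum = 313.08375 µg/mL·hr
Tail: C_last/k_e = 17.16/0.209 = 82.105
AUC_0→∞ (buccal film) = 313.08375 + 82.105 = 395.18875 µg/mL·hr
F = (AUC_ev/D_ev)/(AUC_iv/D_iv) = (395.18875/200)/(770/100) = 1.97594/7.7 = 0.2566

F = 0.257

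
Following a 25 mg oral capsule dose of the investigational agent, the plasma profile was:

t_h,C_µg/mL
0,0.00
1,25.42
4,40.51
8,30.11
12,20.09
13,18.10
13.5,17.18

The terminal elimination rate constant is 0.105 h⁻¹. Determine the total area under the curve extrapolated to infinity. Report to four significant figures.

Trapezoidal AUC_0→13.5:
  [0→1]: (0.00+25.42)/2 × 1 = 12.71
  [1→4]: (25.42+40.51)/2 × 3 = 98.895
  [4→8]: (40.51+30.11)/2 × 4 = 141.24
  [8→12]: (30.11+20.09)/2 × 4 = 100.4
  [12→13]: (20.09+18.10)/2 × 1 = 19.095
  [13→13.5]: (18.10+17.18)/2 × 0.5 = 8.82
  Sum = 381.16 µg/mL·h
Extrapolated tail: C_last / k_e = 17.18 / 0.105 = 163.619
AUC_0→∞ = 381.16 + 163.619 = 544.779 µg/mL·h

AUC = 544.8 µg/mL·h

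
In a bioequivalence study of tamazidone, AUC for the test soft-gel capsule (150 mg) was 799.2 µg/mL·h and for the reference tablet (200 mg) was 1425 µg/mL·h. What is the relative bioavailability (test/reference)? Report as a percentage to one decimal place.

F_rel = (AUC_test/D_test) / (AUC_ref/D_ref)
      = (799.2/150) / (1425/200)
      = 5.328 / 7.125 = 0.7478 = 74.78%

F_rel = 74.8%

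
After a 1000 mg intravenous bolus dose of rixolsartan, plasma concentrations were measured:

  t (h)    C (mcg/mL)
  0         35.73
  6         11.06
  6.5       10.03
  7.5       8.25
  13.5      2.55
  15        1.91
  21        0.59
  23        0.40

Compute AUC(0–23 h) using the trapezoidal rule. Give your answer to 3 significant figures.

AUC = 199 mcg/mL·h

Trapezoidal AUC_0→23:
  [0→6]: (35.73+11.06)/2 × 6 = 140.37
  [6→6.5]: (11.06+10.03)/2 × 0.5 = 5.2725
  [6.5→7.5]: (10.03+8.25)/2 × 1 = 9.14
  [7.5→13.5]: (8.25+2.55)/2 × 6 = 32.4
  [13.5→15]: (2.55+1.91)/2 × 1.5 = 3.345
  [15→21]: (1.91+0.59)/2 × 6 = 7.5
  [21→23]: (0.59+0.40)/2 × 2 = 0.99
  Sum = 199.0175 mcg/mL·h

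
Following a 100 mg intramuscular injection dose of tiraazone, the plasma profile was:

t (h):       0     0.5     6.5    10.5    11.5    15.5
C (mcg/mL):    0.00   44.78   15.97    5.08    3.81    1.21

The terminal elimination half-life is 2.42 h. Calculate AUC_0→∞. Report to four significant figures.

AUC = 254.3 mcg/mL·h

Trapezoidal AUC_0→15.5:
  [0→0.5]: (0.00+44.78)/2 × 0.5 = 11.195
  [0.5→6.5]: (44.78+15.97)/2 × 6 = 182.25
  [6.5→10.5]: (15.97+5.08)/2 × 4 = 42.1
  [10.5→11.5]: (5.08+3.81)/2 × 1 = 4.445
  [11.5→15.5]: (3.81+1.21)/2 × 4 = 10.04
  Sum = 250.03 mcg/mL·h
k_e = ln2 / t½ = 0.693147 / 2.42 = 0.2864 h^-1
Extrapolated tail: C_last / k_e = 1.21 / 0.2864 = 4.225
AUC_0→∞ = 250.03 + 4.225 = 254.255 mcg/mL·h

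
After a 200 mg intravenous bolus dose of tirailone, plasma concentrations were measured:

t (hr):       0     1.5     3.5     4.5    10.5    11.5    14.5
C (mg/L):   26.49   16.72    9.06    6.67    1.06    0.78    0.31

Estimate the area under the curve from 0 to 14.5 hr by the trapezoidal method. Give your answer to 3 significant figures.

Trapezoidal AUC_0→14.5:
  [0→1.5]: (26.49+16.72)/2 × 1.5 = 32.4075
  [1.5→3.5]: (16.72+9.06)/2 × 2 = 25.78
  [3.5→4.5]: (9.06+6.67)/2 × 1 = 7.865
  [4.5→10.5]: (6.67+1.06)/2 × 6 = 23.19
  [10.5→11.5]: (1.06+0.78)/2 × 1 = 0.92
  [11.5→14.5]: (0.78+0.31)/2 × 3 = 1.635
  Sum = 91.7975 mg/L·hr

AUC = 91.8 mg/L·hr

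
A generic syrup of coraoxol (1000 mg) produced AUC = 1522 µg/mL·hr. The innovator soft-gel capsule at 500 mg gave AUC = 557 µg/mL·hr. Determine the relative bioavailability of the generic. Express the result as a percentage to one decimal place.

F_rel = (AUC_test/D_test) / (AUC_ref/D_ref)
      = (1522/1000) / (557/500)
      = 1.522 / 1.114 = 1.3662 = 136.62%

F_rel = 136.6%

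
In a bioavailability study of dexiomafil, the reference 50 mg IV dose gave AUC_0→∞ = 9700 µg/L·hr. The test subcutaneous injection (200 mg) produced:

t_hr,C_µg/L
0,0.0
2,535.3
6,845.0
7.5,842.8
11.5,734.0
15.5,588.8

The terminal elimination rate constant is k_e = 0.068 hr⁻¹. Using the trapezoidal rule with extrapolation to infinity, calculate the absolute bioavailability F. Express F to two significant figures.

Trapezoidal AUC_0→15.5 (subcutaneous injection):
  [0→2]: (0.0+535.3)/2 × 2 = 535.3
  [2→6]: (535.3+845.0)/2 × 4 = 2760.6
  [6→7.5]: (845.0+842.8)/2 × 1.5 = 1265.85
  [7.5→11.5]: (842.8+734.0)/2 × 4 = 3153.6
  [11.5→15.5]: (734.0+588.8)/2 × 4 = 2645.6
  Sum = 10360.95 µg/L·hr
Tail: C_last/k_e = 588.8/0.068 = 8658.824
AUC_0→∞ (subcutaneous injection) = 10360.95 + 8658.824 = 19019.774 µg/L·hr
F = (AUC_ev/D_ev)/(AUC_iv/D_iv) = (19019.774/200)/(9700/50) = 95.09887/194 = 0.4902

F = 0.49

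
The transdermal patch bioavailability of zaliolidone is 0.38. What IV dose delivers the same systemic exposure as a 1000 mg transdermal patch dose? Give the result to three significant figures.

Systemic exposure from an extravascular dose = F × D_ev, so the equivalent IV dose is F × D_ev.
D_iv = F × D_ev = 0.38 × 1000 = 380 mg

D_iv = 380 mg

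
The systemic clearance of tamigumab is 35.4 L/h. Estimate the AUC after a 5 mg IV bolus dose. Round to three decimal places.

AUC_0→∞ = Dose_iv / CL
        = 5 / 35.4 = 0.141243 mg/L·h

AUC = 0.141 mg/L·h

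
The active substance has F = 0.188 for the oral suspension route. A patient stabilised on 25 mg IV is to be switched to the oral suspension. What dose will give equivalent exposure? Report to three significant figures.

For equal systemic exposure: F × D_ev = D_iv
D_ev = D_iv / F = 25 / 0.188 = 132.979 mg

D_oral = 133 mg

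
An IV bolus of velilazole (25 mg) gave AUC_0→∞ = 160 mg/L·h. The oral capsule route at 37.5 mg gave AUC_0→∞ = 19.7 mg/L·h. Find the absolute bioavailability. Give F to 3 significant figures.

F = 0.0821

F = (AUC_ev / D_ev) / (AUC_iv / D_iv)
  = (19.7/37.5) / (160/25)
  = 0.525333 / 6.4 = 0.0821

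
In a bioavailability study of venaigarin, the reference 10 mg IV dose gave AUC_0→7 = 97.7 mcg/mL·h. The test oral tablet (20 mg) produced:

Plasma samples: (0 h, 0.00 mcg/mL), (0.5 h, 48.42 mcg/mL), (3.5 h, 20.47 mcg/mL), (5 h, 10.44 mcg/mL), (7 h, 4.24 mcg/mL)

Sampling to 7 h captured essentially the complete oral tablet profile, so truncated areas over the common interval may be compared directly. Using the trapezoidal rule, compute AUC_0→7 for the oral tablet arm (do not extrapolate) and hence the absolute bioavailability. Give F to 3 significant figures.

F = 0.785

Trapezoidal AUC_0→7 (oral tablet):
  [0→0.5]: (0.00+48.42)/2 × 0.5 = 12.105
  [0.5→3.5]: (48.42+20.47)/2 × 3 = 103.335
  [3.5→5]: (20.47+10.44)/2 × 1.5 = 23.1825
  [5→7]: (10.44+4.24)/2 × 2 = 14.68
  Sum = 153.3025 mcg/mL·h
F = (AUC_ev/D_ev)/(AUC_iv/D_iv) = (153.3025/20)/(97.7/10) = 7.665125/9.77 = 0.7846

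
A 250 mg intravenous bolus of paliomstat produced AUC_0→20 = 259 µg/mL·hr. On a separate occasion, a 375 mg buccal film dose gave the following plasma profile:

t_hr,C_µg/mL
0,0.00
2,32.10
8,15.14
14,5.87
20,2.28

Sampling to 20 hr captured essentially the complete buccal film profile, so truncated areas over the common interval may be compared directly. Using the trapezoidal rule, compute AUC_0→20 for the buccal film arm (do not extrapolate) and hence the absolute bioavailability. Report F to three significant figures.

Trapezoidal AUC_0→20 (buccal film):
  [0→2]: (0.00+32.10)/2 × 2 = 32.1
  [2→8]: (32.10+15.14)/2 × 6 = 141.72
  [8→14]: (15.14+5.87)/2 × 6 = 63.03
  [14→20]: (5.87+2.28)/2 × 6 = 24.45
  Sum = 261.3 µg/mL·hr
F = (AUC_ev/D_ev)/(AUC_iv/D_iv) = (261.3/375)/(259/250) = 0.6968/1.036 = 0.6726

F = 0.673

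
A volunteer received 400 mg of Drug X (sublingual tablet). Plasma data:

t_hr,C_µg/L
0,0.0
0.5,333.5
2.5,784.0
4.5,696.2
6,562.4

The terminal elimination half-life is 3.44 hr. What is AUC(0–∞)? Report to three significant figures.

Trapezoidal AUC_0→6:
  [0→0.5]: (0.0+333.5)/2 × 0.5 = 83.375
  [0.5→2.5]: (333.5+784.0)/2 × 2 = 1117.5
  [2.5→4.5]: (784.0+696.2)/2 × 2 = 1480.2
  [4.5→6]: (696.2+562.4)/2 × 1.5 = 943.95
  Sum = 3625.025 µg/L·hr
k_e = ln2 / t½ = 0.693147 / 3.44 = 0.2015 hr^-1
Extrapolated tail: C_last / k_e = 562.4 / 0.2015 = 2791.067
AUC_0→∞ = 3625.025 + 2791.067 = 6416.092 µg/L·hr

AUC = 6420 µg/L·hr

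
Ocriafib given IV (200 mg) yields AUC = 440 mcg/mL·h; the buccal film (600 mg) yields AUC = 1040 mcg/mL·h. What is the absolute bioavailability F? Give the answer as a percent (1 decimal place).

F = 78.8%

F = (AUC_ev / D_ev) / (AUC_iv / D_iv)
  = (1040/600) / (440/200)
  = 1.73333 / 2.2 = 0.7879
  = 78.79%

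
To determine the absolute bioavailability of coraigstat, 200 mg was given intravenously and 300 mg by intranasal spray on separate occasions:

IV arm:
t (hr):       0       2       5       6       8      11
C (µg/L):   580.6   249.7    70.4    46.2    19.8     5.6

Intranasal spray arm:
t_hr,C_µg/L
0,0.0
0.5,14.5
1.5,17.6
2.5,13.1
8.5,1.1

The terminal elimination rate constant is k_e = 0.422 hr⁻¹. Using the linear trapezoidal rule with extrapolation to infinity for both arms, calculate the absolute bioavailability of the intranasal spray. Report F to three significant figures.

F = 0.0360

Trapezoidal AUC_0→11 (IV):
  [0→2]: (580.6+249.7)/2 × 2 = 830.3
  [2→5]: (249.7+70.4)/2 × 3 = 480.15
  [5→6]: (70.4+46.2)/2 × 1 = 58.3
  [6→8]: (46.2+19.8)/2 × 2 = 66.0
  [8→11]: (19.8+5.6)/2 × 3 = 38.1
  Sum = 1472.85 µg/L·hr
IV tail: 5.6/0.422 = 13.270; AUC_iv,0→∞ = 1472.85 + 13.270 = 1486.12 µg/L·hr
Trapezoidal AUC_0→8.5 (intranasal spray):
  [0→0.5]: (0.0+14.5)/2 × 0.5 = 3.625
  [0.5→1.5]: (14.5+17.6)/2 × 1 = 16.05
  [1.5→2.5]: (17.6+13.1)/2 × 1 = 15.35
  [2.5→8.5]: (13.1+1.1)/2 × 6 = 42.6
  Sum = 77.625 µg/L·hr
intranasal spray tail: 1.1/0.422 = 2.607; AUC_ev,0→∞ = 77.625 + 2.607 = 80.232 µg/L·hr
F = (AUC_ev/D_ev)/(AUC_iv/D_iv) = (80.232/300)/(1486.12/200) = 0.26744/7.4306 = 0.0360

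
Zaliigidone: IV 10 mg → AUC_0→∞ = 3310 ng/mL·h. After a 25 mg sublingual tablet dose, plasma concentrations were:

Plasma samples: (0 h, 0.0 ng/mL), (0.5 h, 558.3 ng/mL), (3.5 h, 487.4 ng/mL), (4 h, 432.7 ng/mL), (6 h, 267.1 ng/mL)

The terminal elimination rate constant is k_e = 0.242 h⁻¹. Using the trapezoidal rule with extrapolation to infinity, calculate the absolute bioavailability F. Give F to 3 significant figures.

Trapezoidal AUC_0→6 (sublingual tablet):
  [0→0.5]: (0.0+558.3)/2 × 0.5 = 139.575
  [0.5→3.5]: (558.3+487.4)/2 × 3 = 1568.55
  [3.5→4]: (487.4+432.7)/2 × 0.5 = 230.025
  [4→6]: (432.7+267.1)/2 × 2 = 699.8
  Sum = 2637.95 ng/mL·h
Tail: C_last/k_e = 267.1/0.242 = 1103.719
AUC_0→∞ (sublingual tablet) = 2637.95 + 1103.719 = 3741.669 ng/mL·h
F = (AUC_ev/D_ev)/(AUC_iv/D_iv) = (3741.669/25)/(3310/10) = 149.66676/331 = 0.4522

F = 0.452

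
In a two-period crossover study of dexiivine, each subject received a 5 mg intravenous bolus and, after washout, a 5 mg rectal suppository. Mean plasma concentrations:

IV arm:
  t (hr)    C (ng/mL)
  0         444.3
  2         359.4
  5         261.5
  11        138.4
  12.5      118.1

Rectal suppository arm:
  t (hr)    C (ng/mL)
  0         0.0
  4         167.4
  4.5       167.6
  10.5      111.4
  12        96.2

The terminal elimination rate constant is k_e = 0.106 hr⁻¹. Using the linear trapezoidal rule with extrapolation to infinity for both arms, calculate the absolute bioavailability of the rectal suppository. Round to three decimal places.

F = 0.547

Trapezoidal AUC_0→12.5 (IV):
  [0→2]: (444.3+359.4)/2 × 2 = 803.7
  [2→5]: (359.4+261.5)/2 × 3 = 931.35
  [5→11]: (261.5+138.4)/2 × 6 = 1199.7
  [11→12.5]: (138.4+118.1)/2 × 1.5 = 192.375
  Sum = 3127.125 ng/mL·hr
IV tail: 118.1/0.106 = 1114.151; AUC_iv,0→∞ = 3127.125 + 1114.151 = 4241.276 ng/mL·hr
Trapezoidal AUC_0→12 (rectal suppository):
  [0→4]: (0.0+167.4)/2 × 4 = 334.8
  [4→4.5]: (167.4+167.6)/2 × 0.5 = 83.75
  [4.5→10.5]: (167.6+111.4)/2 × 6 = 837.0
  [10.5→12]: (111.4+96.2)/2 × 1.5 = 155.7
  Sum = 1411.25 ng/mL·hr
rectal suppository tail: 96.2/0.106 = 907.547; AUC_ev,0→∞ = 1411.25 + 907.547 = 2318.797 ng/mL·hr
F = (AUC_ev/D_ev)/(AUC_iv/D_iv) = (2318.797/5)/(4241.276/5) = 463.7594/848.2552 = 0.5467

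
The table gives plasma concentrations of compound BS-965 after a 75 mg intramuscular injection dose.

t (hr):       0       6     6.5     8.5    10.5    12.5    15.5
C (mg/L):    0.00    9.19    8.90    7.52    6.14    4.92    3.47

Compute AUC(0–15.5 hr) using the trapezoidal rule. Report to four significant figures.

Trapezoidal AUC_0→15.5:
  [0→6]: (0.00+9.19)/2 × 6 = 27.57
  [6→6.5]: (9.19+8.90)/2 × 0.5 = 4.5225
  [6.5→8.5]: (8.90+7.52)/2 × 2 = 16.42
  [8.5→10.5]: (7.52+6.14)/2 × 2 = 13.66
  [10.5→12.5]: (6.14+4.92)/2 × 2 = 11.06
  [12.5→15.5]: (4.92+3.47)/2 × 3 = 12.585
  Sum = 85.8175 mg/L·hr

AUC = 85.82 mg/L·hr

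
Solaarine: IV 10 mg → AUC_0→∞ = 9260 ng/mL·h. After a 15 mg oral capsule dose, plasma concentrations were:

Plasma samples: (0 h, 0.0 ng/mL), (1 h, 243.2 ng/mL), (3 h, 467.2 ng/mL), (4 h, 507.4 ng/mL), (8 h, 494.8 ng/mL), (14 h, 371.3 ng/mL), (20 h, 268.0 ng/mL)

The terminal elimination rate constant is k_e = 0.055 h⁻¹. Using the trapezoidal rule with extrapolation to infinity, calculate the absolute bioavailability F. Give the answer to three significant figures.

F = 0.915

Trapezoidal AUC_0→20 (oral capsule):
  [0→1]: (0.0+243.2)/2 × 1 = 121.6
  [1→3]: (243.2+467.2)/2 × 2 = 710.4
  [3→4]: (467.2+507.4)/2 × 1 = 487.3
  [4→8]: (507.4+494.8)/2 × 4 = 2004.4
  [8→14]: (494.8+371.3)/2 × 6 = 2598.3
  [14→20]: (371.3+268.0)/2 × 6 = 1917.9
  Sum = 7839.9 ng/mL·h
Tail: C_last/k_e = 268.0/0.055 = 4872.727
AUC_0→∞ (oral capsule) = 7839.9 + 4872.727 = 12712.627 ng/mL·h
F = (AUC_ev/D_ev)/(AUC_iv/D_iv) = (12712.627/15)/(9260/10) = 847.508/926 = 0.9152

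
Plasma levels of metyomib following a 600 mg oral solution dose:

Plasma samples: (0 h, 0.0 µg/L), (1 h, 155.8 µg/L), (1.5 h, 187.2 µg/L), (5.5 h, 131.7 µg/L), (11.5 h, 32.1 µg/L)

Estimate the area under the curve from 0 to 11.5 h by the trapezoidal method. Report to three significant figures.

AUC = 1290 µg/L·h

Trapezoidal AUC_0→11.5:
  [0→1]: (0.0+155.8)/2 × 1 = 77.9
  [1→1.5]: (155.8+187.2)/2 × 0.5 = 85.75
  [1.5→5.5]: (187.2+131.7)/2 × 4 = 637.8
  [5.5→11.5]: (131.7+32.1)/2 × 6 = 491.4
  Sum = 1292.85 µg/L·h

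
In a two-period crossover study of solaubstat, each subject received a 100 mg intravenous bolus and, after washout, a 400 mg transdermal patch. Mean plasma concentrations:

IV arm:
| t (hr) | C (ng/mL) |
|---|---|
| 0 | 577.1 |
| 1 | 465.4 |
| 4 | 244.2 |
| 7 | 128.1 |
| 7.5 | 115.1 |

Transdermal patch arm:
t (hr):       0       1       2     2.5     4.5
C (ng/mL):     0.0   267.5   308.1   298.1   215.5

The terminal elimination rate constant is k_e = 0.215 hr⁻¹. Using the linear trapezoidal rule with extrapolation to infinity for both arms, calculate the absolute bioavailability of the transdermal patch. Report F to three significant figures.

F = 0.191

Trapezoidal AUC_0→7.5 (IV):
  [0→1]: (577.1+465.4)/2 × 1 = 521.25
  [1→4]: (465.4+244.2)/2 × 3 = 1064.4
  [4→7]: (244.2+128.1)/2 × 3 = 558.45
  [7→7.5]: (128.1+115.1)/2 × 0.5 = 60.8
  Sum = 2204.9 ng/mL·hr
IV tail: 115.1/0.215 = 535.349; AUC_iv,0→∞ = 2204.9 + 535.349 = 2740.249 ng/mL·hr
Trapezoidal AUC_0→4.5 (transdermal patch):
  [0→1]: (0.0+267.5)/2 × 1 = 133.75
  [1→2]: (267.5+308.1)/2 × 1 = 287.8
  [2→2.5]: (308.1+298.1)/2 × 0.5 = 151.55
  [2.5→4.5]: (298.1+215.5)/2 × 2 = 513.6
  Sum = 1086.7 ng/mL·hr
transdermal patch tail: 215.5/0.215 = 1002.326; AUC_ev,0→∞ = 1086.7 + 1002.326 = 2089.026 ng/mL·hr
F = (AUC_ev/D_ev)/(AUC_iv/D_iv) = (2089.026/400)/(2740.249/100) = 5.222565/27.40249 = 0.1906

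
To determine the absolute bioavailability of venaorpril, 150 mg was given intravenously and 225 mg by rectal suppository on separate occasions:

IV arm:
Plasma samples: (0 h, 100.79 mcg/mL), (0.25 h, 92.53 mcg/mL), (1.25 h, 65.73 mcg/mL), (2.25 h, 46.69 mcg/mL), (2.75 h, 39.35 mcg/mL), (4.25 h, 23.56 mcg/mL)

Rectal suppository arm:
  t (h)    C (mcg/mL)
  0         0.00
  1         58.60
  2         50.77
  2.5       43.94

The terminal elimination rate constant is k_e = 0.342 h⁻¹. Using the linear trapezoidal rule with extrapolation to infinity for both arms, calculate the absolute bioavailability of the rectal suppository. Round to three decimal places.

Trapezoidal AUC_0→4.25 (IV):
  [0→0.25]: (100.79+92.53)/2 × 0.25 = 24.165
  [0.25→1.25]: (92.53+65.73)/2 × 1 = 79.13
  [1.25→2.25]: (65.73+46.69)/2 × 1 = 56.21
  [2.25→2.75]: (46.69+39.35)/2 × 0.5 = 21.51
  [2.75→4.25]: (39.35+23.56)/2 × 1.5 = 47.1825
  Sum = 228.1975 mcg/mL·h
IV tail: 23.56/0.342 = 68.889; AUC_iv,0→∞ = 228.1975 + 68.889 = 297.0865 mcg/mL·h
Trapezoidal AUC_0→2.5 (rectal suppository):
  [0→1]: (0.00+58.60)/2 × 1 = 29.3
  [1→2]: (58.60+50.77)/2 × 1 = 54.685
  [2→2.5]: (50.77+43.94)/2 × 0.5 = 23.6775
  Sum = 107.6625 mcg/mL·h
rectal suppository tail: 43.94/0.342 = 128.480; AUC_ev,0→∞ = 107.6625 + 128.480 = 236.1425 mcg/mL·h
F = (AUC_ev/D_ev)/(AUC_iv/D_iv) = (236.1425/225)/(297.0865/150) = 1.04952/1.98058 = 0.5299

F = 0.530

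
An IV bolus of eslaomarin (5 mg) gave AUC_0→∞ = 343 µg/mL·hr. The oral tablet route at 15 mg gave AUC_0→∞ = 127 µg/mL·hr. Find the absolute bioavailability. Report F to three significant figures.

F = 0.123

F = (AUC_ev / D_ev) / (AUC_iv / D_iv)
  = (127/15) / (343/5)
  = 8.46667 / 68.6 = 0.1234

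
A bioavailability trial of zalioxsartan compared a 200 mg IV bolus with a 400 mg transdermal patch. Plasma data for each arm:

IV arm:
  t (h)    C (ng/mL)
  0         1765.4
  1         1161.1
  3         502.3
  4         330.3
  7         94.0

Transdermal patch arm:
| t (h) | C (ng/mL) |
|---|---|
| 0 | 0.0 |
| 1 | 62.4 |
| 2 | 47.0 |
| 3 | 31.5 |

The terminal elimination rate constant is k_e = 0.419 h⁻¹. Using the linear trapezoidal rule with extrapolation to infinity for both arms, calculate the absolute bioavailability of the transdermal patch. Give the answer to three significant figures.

F = 0.0227

Trapezoidal AUC_0→7 (IV):
  [0→1]: (1765.4+1161.1)/2 × 1 = 1463.25
  [1→3]: (1161.1+502.3)/2 × 2 = 1663.4
  [3→4]: (502.3+330.3)/2 × 1 = 416.3
  [4→7]: (330.3+94.0)/2 × 3 = 636.45
  Sum = 4179.4 ng/mL·h
IV tail: 94.0/0.419 = 224.344; AUC_iv,0→∞ = 4179.4 + 224.344 = 4403.744 ng/mL·h
Trapezoidal AUC_0→3 (transdermal patch):
  [0→1]: (0.0+62.4)/2 × 1 = 31.2
  [1→2]: (62.4+47.0)/2 × 1 = 54.7
  [2→3]: (47.0+31.5)/2 × 1 = 39.25
  Sum = 125.15 ng/mL·h
transdermal patch tail: 31.5/0.419 = 75.179; AUC_ev,0→∞ = 125.15 + 75.179 = 200.329 ng/mL·h
F = (AUC_ev/D_ev)/(AUC_iv/D_iv) = (200.329/400)/(4403.744/200) = 0.5008225/22.01872 = 0.0227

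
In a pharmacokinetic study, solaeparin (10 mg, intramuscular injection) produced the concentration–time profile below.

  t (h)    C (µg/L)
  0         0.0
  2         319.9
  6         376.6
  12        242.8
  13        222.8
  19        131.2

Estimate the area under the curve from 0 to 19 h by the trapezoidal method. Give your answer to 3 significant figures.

Trapezoidal AUC_0→19:
  [0→2]: (0.0+319.9)/2 × 2 = 319.9
  [2→6]: (319.9+376.6)/2 × 4 = 1393.0
  [6→12]: (376.6+242.8)/2 × 6 = 1858.2
  [12→13]: (242.8+222.8)/2 × 1 = 232.8
  [13→19]: (222.8+131.2)/2 × 6 = 1062.0
  Sum = 4865.9 µg/L·h

AUC = 4870 µg/L·h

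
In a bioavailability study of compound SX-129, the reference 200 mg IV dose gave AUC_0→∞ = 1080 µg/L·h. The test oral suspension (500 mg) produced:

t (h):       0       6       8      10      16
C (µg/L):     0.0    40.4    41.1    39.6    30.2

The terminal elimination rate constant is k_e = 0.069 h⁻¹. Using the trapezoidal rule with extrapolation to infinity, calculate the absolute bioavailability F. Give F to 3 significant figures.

F = 0.345

Trapezoidal AUC_0→16 (oral suspension):
  [0→6]: (0.0+40.4)/2 × 6 = 121.2
  [6→8]: (40.4+41.1)/2 × 2 = 81.5
  [8→10]: (41.1+39.6)/2 × 2 = 80.7
  [10→16]: (39.6+30.2)/2 × 6 = 209.4
  Sum = 492.8 µg/L·h
Tail: C_last/k_e = 30.2/0.069 = 437.681
AUC_0→∞ (oral suspension) = 492.8 + 437.681 = 930.481 µg/L·h
F = (AUC_ev/D_ev)/(AUC_iv/D_iv) = (930.481/500)/(1080/200) = 1.860962/5.4 = 0.3446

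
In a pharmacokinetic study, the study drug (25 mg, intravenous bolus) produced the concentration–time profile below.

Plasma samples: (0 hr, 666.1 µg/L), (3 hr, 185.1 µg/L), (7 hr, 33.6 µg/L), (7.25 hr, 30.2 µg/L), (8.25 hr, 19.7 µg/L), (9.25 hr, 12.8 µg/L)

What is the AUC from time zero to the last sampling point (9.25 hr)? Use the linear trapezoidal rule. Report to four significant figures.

AUC = 1763 µg/L·hr

Trapezoidal AUC_0→9.25:
  [0→3]: (666.1+185.1)/2 × 3 = 1276.8
  [3→7]: (185.1+33.6)/2 × 4 = 437.4
  [7→7.25]: (33.6+30.2)/2 × 0.25 = 7.975
  [7.25→8.25]: (30.2+19.7)/2 × 1 = 24.95
  [8.25→9.25]: (19.7+12.8)/2 × 1 = 16.25
  Sum = 1763.375 µg/L·hr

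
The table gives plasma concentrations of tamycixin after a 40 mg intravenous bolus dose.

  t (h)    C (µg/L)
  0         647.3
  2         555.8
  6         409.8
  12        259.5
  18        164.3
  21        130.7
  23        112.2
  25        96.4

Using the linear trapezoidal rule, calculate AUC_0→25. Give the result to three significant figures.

AUC = 7310 µg/L·h

Trapezoidal AUC_0→25:
  [0→2]: (647.3+555.8)/2 × 2 = 1203.1
  [2→6]: (555.8+409.8)/2 × 4 = 1931.2
  [6→12]: (409.8+259.5)/2 × 6 = 2007.9
  [12→18]: (259.5+164.3)/2 × 6 = 1271.4
  [18→21]: (164.3+130.7)/2 × 3 = 442.5
  [21→23]: (130.7+112.2)/2 × 2 = 242.9
  [23→25]: (112.2+96.4)/2 × 2 = 208.6
  Sum = 7307.6 µg/L·h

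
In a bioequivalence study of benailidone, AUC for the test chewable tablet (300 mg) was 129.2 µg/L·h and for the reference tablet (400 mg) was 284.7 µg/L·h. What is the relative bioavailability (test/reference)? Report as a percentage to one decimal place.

F_rel = (AUC_test/D_test) / (AUC_ref/D_ref)
      = (129.2/300) / (284.7/400)
      = 0.430667 / 0.71175 = 0.6051 = 60.51%

F_rel = 60.5%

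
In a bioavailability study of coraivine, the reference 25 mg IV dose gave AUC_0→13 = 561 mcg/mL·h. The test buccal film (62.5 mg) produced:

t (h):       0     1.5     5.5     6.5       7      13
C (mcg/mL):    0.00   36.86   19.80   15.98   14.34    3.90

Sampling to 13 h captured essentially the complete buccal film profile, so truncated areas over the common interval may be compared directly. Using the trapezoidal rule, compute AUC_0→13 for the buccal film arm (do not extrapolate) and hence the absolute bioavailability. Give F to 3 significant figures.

F = 0.158

Trapezoidal AUC_0→13 (buccal film):
  [0→1.5]: (0.00+36.86)/2 × 1.5 = 27.645
  [1.5→5.5]: (36.86+19.80)/2 × 4 = 113.32
  [5.5→6.5]: (19.80+15.98)/2 × 1 = 17.89
  [6.5→7]: (15.98+14.34)/2 × 0.5 = 7.58
  [7→13]: (14.34+3.90)/2 × 6 = 54.72
  Sum = 221.155 mcg/mL·h
F = (AUC_ev/D_ev)/(AUC_iv/D_iv) = (221.155/62.5)/(561/25) = 3.53848/22.44 = 0.1577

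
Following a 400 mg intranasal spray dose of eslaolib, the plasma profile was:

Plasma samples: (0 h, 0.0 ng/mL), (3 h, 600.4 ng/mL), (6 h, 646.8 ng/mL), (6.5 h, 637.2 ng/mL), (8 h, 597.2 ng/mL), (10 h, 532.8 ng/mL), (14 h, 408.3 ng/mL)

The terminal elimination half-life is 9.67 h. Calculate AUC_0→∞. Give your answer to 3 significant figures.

AUC = 12700 ng/mL·h

Trapezoidal AUC_0→14:
  [0→3]: (0.0+600.4)/2 × 3 = 900.6
  [3→6]: (600.4+646.8)/2 × 3 = 1870.8
  [6→6.5]: (646.8+637.2)/2 × 0.5 = 321.0
  [6.5→8]: (637.2+597.2)/2 × 1.5 = 925.8
  [8→10]: (597.2+532.8)/2 × 2 = 1130.0
  [10→14]: (532.8+408.3)/2 × 4 = 1882.2
  Sum = 7030.4 ng/mL·h
k_e = ln2 / t½ = 0.693147 / 9.67 = 0.0717 h^-1
Extrapolated tail: C_last / k_e = 408.3 / 0.0717 = 5694.561
AUC_0→∞ = 7030.4 + 5694.561 = 12724.961 ng/mL·h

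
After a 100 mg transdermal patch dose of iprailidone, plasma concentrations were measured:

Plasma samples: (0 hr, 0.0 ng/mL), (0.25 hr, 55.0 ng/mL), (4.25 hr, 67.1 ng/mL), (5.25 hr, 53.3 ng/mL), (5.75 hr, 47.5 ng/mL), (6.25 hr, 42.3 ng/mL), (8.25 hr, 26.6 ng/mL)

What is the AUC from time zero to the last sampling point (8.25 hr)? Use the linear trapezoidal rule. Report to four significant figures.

AUC = 427.8 ng/mL·hr

Trapezoidal AUC_0→8.25:
  [0→0.25]: (0.0+55.0)/2 × 0.25 = 6.875
  [0.25→4.25]: (55.0+67.1)/2 × 4 = 244.2
  [4.25→5.25]: (67.1+53.3)/2 × 1 = 60.2
  [5.25→5.75]: (53.3+47.5)/2 × 0.5 = 25.2
  [5.75→6.25]: (47.5+42.3)/2 × 0.5 = 22.45
  [6.25→8.25]: (42.3+26.6)/2 × 2 = 68.9
  Sum = 427.825 ng/mL·hr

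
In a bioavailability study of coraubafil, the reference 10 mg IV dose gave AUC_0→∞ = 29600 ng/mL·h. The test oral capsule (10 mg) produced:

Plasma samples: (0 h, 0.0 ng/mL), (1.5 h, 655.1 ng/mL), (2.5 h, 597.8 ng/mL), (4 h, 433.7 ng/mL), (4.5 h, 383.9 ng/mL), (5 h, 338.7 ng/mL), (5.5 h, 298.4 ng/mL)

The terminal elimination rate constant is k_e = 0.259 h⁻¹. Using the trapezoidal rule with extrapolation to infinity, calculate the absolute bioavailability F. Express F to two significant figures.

F = 0.12

Trapezoidal AUC_0→5.5 (oral capsule):
  [0→1.5]: (0.0+655.1)/2 × 1.5 = 491.325
  [1.5→2.5]: (655.1+597.8)/2 × 1 = 626.45
  [2.5→4]: (597.8+433.7)/2 × 1.5 = 773.625
  [4→4.5]: (433.7+383.9)/2 × 0.5 = 204.4
  [4.5→5]: (383.9+338.7)/2 × 0.5 = 180.65
  [5→5.5]: (338.7+298.4)/2 × 0.5 = 159.275
  Sum = 2435.725 ng/mL·h
Tail: C_last/k_e = 298.4/0.259 = 1152.124
AUC_0→∞ (oral capsule) = 2435.725 + 1152.124 = 3587.849 ng/mL·h
F = (AUC_ev/D_ev)/(AUC_iv/D_iv) = (3587.849/10)/(29600/10) = 358.7849/2960 = 0.1212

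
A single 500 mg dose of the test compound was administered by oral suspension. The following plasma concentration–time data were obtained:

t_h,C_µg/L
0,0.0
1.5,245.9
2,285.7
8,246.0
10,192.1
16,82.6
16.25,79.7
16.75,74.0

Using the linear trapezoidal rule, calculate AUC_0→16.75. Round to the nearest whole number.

AUC = 3233 µg/L·h

Trapezoidal AUC_0→16.75:
  [0→1.5]: (0.0+245.9)/2 × 1.5 = 184.425
  [1.5→2]: (245.9+285.7)/2 × 0.5 = 132.9
  [2→8]: (285.7+246.0)/2 × 6 = 1595.1
  [8→10]: (246.0+192.1)/2 × 2 = 438.1
  [10→16]: (192.1+82.6)/2 × 6 = 824.1
  [16→16.25]: (82.6+79.7)/2 × 0.25 = 20.2875
  [16.25→16.75]: (79.7+74.0)/2 × 0.5 = 38.425
  Sum = 3233.3375 µg/L·h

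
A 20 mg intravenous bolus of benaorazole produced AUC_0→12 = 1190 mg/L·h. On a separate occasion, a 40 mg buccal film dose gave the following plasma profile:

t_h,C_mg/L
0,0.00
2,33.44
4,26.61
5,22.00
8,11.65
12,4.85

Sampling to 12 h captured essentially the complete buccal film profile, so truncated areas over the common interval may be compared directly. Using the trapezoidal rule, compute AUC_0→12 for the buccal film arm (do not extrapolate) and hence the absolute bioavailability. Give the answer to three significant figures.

Trapezoidal AUC_0→12 (buccal film):
  [0→2]: (0.00+33.44)/2 × 2 = 33.44
  [2→4]: (33.44+26.61)/2 × 2 = 60.05
  [4→5]: (26.61+22.00)/2 × 1 = 24.305
  [5→8]: (22.00+11.65)/2 × 3 = 50.475
  [8→12]: (11.65+4.85)/2 × 4 = 33.0
  Sum = 201.27 mg/L·h
F = (AUC_ev/D_ev)/(AUC_iv/D_iv) = (201.27/40)/(1190/20) = 5.03175/59.5 = 0.0846

F = 0.0846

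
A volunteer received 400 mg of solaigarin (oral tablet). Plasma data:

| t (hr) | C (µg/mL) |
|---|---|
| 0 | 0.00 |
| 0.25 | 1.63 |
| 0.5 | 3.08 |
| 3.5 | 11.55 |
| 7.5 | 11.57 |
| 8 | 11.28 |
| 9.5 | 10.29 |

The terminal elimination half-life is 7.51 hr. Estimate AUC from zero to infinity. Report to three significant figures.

Trapezoidal AUC_0→9.5:
  [0→0.25]: (0.00+1.63)/2 × 0.25 = 0.20375
  [0.25→0.5]: (1.63+3.08)/2 × 0.25 = 0.58875
  [0.5→3.5]: (3.08+11.55)/2 × 3 = 21.945
  [3.5→7.5]: (11.55+11.57)/2 × 4 = 46.24
  [7.5→8]: (11.57+11.28)/2 × 0.5 = 5.7125
  [8→9.5]: (11.28+10.29)/2 × 1.5 = 16.1775
  Sum = 90.8675 µg/mL·hr
k_e = ln2 / t½ = 0.693147 / 7.51 = 0.0923 hr^-1
Extrapolated tail: C_last / k_e = 10.29 / 0.0923 = 111.484
AUC_0→∞ = 90.8675 + 111.484 = 202.3515 µg/mL·hr

AUC = 202 µg/mL·hr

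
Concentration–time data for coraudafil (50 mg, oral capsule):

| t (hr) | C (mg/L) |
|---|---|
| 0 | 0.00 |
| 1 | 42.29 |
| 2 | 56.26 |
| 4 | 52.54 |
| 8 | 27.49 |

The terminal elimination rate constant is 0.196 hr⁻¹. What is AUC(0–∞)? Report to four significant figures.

Trapezoidal AUC_0→8:
  [0→1]: (0.00+42.29)/2 × 1 = 21.145
  [1→2]: (42.29+56.26)/2 × 1 = 49.275
  [2→4]: (56.26+52.54)/2 × 2 = 108.8
  [4→8]: (52.54+27.49)/2 × 4 = 160.06
  Sum = 339.28 mg/L·hr
Extrapolated tail: C_last / k_e = 27.49 / 0.196 = 140.255
AUC_0→∞ = 339.28 + 140.255 = 479.535 mg/L·hr

AUC = 479.5 mg/L·hr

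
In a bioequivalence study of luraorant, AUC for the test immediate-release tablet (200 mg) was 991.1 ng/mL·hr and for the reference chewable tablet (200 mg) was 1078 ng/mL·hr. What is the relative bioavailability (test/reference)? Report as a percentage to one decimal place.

F_rel = 91.9%

F_rel = (AUC_test/D_test) / (AUC_ref/D_ref)
      = (991.1/200) / (1078/200)
      = 4.9555 / 5.39 = 0.9194 = 91.94%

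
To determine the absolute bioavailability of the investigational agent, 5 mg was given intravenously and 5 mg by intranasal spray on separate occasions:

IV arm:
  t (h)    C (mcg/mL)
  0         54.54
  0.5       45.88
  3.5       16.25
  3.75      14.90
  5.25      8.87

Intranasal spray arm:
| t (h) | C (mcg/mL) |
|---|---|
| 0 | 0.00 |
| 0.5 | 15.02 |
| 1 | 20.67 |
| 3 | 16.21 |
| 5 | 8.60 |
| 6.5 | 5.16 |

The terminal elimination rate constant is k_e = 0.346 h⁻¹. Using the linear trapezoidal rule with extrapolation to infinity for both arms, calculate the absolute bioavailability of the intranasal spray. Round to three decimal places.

Trapezoidal AUC_0→5.25 (IV):
  [0→0.5]: (54.54+45.88)/2 × 0.5 = 25.105
  [0.5→3.5]: (45.88+16.25)/2 × 3 = 93.195
  [3.5→3.75]: (16.25+14.90)/2 × 0.25 = 3.89375
  [3.75→5.25]: (14.90+8.87)/2 × 1.5 = 17.8275
  Sum = 140.02125 mcg/mL·h
IV tail: 8.87/0.346 = 25.636; AUC_iv,0→∞ = 140.02125 + 25.636 = 165.65725 mcg/mL·h
Trapezoidal AUC_0→6.5 (intranasal spray):
  [0→0.5]: (0.00+15.02)/2 × 0.5 = 3.755
  [0.5→1]: (15.02+20.67)/2 × 0.5 = 8.9225
  [1→3]: (20.67+16.21)/2 × 2 = 36.88
  [3→5]: (16.21+8.60)/2 × 2 = 24.81
  [5→6.5]: (8.60+5.16)/2 × 1.5 = 10.32
  Sum = 84.6875 mcg/mL·h
intranasal spray tail: 5.16/0.346 = 14.913; AUC_ev,0→∞ = 84.6875 + 14.913 = 99.6005 mcg/mL·h
F = (AUC_ev/D_ev)/(AUC_iv/D_iv) = (99.6005/5)/(165.65725/5) = 19.9201/33.13145 = 0.6012

F = 0.601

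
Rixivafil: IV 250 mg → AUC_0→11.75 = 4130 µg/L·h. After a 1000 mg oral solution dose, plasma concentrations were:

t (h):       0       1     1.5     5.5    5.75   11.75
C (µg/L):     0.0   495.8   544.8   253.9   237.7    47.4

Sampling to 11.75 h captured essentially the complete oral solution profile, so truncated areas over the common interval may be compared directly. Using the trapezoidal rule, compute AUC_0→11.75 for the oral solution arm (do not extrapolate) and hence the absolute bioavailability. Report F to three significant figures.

F = 0.183

Trapezoidal AUC_0→11.75 (oral solution):
  [0→1]: (0.0+495.8)/2 × 1 = 247.9
  [1→1.5]: (495.8+544.8)/2 × 0.5 = 260.15
  [1.5→5.5]: (544.8+253.9)/2 × 4 = 1597.4
  [5.5→5.75]: (253.9+237.7)/2 × 0.25 = 61.45
  [5.75→11.75]: (237.7+47.4)/2 × 6 = 855.3
  Sum = 3022.2 µg/L·h
F = (AUC_ev/D_ev)/(AUC_iv/D_iv) = (3022.2/1000)/(4130/250) = 3.0222/16.52 = 0.1829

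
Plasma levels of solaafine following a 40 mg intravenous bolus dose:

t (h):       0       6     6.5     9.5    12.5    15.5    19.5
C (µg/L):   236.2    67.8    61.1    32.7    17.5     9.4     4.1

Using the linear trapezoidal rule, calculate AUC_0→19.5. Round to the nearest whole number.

AUC = 1228 µg/L·h

Trapezoidal AUC_0→19.5:
  [0→6]: (236.2+67.8)/2 × 6 = 912.0
  [6→6.5]: (67.8+61.1)/2 × 0.5 = 32.225
  [6.5→9.5]: (61.1+32.7)/2 × 3 = 140.7
  [9.5→12.5]: (32.7+17.5)/2 × 3 = 75.3
  [12.5→15.5]: (17.5+9.4)/2 × 3 = 40.35
  [15.5→19.5]: (9.4+4.1)/2 × 4 = 27.0
  Sum = 1227.575 µg/L·h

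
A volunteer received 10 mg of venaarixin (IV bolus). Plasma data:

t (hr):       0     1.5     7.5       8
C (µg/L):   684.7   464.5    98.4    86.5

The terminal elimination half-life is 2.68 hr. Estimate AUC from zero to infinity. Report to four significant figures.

AUC = 2931 µg/L·hr

Trapezoidal AUC_0→8:
  [0→1.5]: (684.7+464.5)/2 × 1.5 = 861.9
  [1.5→7.5]: (464.5+98.4)/2 × 6 = 1688.7
  [7.5→8]: (98.4+86.5)/2 × 0.5 = 46.225
  Sum = 2596.825 µg/L·hr
k_e = ln2 / t½ = 0.693147 / 2.68 = 0.2586 hr^-1
Extrapolated tail: C_last / k_e = 86.5 / 0.2586 = 334.493
AUC_0→∞ = 2596.825 + 334.493 = 2931.318 µg/L·hr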